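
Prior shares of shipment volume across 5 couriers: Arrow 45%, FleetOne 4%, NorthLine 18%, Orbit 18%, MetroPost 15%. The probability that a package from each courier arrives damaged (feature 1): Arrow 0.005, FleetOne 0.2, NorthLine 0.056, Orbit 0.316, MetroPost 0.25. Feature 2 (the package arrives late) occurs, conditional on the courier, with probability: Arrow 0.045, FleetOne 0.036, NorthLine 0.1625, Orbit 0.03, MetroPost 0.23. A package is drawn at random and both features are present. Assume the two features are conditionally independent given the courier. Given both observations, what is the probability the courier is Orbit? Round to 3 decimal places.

Compute prior × likelihood for every hypothesis:
  Arrow: 0.45 × 0.005 × 0.045 = 0.00010125
  FleetOne: 0.04 × 0.2 × 0.036 = 0.000288
  NorthLine: 0.18 × 0.056 × 0.1625 = 0.001638
  Orbit: 0.18 × 0.316 × 0.03 = 0.0017064
  MetroPost: 0.15 × 0.25 × 0.23 = 0.008625
Total = 0.01235865.
P(Orbit | evidence) = 0.0017064 / 0.01235865 ≈ 0.138.

0.138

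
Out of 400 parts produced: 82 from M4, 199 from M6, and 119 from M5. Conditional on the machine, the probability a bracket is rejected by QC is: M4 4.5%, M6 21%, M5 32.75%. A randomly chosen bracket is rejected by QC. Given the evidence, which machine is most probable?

M6

By Bayes' rule, posterior ∝ prior × likelihood:
  M4: 0.205 × 0.045 = 0.009225
  M6: 0.4975 × 0.21 = 0.104475
  M5: 0.2975 × 0.3275 = 0.09743125
Total = 0.21113125.
Largest term belongs to M6, so M6 is most probable.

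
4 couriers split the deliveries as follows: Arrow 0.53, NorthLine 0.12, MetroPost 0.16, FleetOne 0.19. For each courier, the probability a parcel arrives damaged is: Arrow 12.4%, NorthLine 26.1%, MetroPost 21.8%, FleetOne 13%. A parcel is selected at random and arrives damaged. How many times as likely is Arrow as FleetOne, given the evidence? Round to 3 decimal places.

2.661

Unnormalized posteriors (prior × likelihood):
  Arrow: 0.53 × 0.124 = 0.06572
  NorthLine: 0.12 × 0.261 = 0.03132
  MetroPost: 0.16 × 0.218 = 0.03488
  FleetOne: 0.19 × 0.13 = 0.0247
Sum = 0.15662.
The ratio is 0.06572 / 0.0247 (the normalizer cancels) = 2.661.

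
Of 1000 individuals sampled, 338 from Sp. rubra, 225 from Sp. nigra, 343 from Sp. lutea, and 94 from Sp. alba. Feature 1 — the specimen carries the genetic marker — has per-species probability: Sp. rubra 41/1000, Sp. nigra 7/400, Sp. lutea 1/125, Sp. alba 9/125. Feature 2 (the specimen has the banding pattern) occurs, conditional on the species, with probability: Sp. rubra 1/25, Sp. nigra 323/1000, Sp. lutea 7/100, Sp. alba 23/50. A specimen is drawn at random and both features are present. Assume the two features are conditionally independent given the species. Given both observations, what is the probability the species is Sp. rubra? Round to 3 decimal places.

0.108

Compute prior × likelihood for every hypothesis:
  Sp. rubra: 0.338 × 0.041 × 0.04 = 0.00055432
  Sp. nigra: 0.225 × 0.0175 × 0.323 = 0.0012718125
  Sp. lutea: 0.343 × 0.008 × 0.07 = 0.00019208
  Sp. alba: 0.094 × 0.072 × 0.46 = 0.00311328
Normalizing constant = 0.0051314925.
P(Sp. rubra | evidence) = 0.00055432 / 0.0051314925 ≈ 0.108.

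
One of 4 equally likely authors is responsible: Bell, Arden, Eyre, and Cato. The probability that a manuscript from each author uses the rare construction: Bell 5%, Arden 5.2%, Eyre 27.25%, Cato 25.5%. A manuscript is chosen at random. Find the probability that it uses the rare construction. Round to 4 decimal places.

0.1574

Since the prior is uniform, the posterior is proportional to the likelihood:
  Bell: 0.05
  Arden: 0.052
  Eyre: 0.2725
  Cato: 0.255
P(rare-form) = (1/4) × (0.05 + 0.052 + 0.2725 + 0.255) = 0.6295/4 ≈ 0.1574.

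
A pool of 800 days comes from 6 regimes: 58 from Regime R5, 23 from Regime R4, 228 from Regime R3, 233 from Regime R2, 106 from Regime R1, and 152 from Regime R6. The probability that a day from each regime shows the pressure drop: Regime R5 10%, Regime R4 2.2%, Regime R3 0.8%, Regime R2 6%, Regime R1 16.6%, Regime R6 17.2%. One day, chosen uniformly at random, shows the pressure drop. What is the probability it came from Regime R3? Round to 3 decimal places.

0.028

Prior × likelihood for each hypothesis:
  Regime R5: 0.0725 × 0.1 = 0.00725
  Regime R4: 0.02875 × 0.022 = 0.0006325
  Regime R3: 0.285 × 0.008 = 0.00228
  Regime R2: 0.29125 × 0.06 = 0.017475
  Regime R1: 0.1325 × 0.166 = 0.021995
  Regime R6: 0.19 × 0.172 = 0.03268
Total = 0.0823125.
P(Regime R3 | evidence) = 0.00228 / 0.0823125 ≈ 0.028.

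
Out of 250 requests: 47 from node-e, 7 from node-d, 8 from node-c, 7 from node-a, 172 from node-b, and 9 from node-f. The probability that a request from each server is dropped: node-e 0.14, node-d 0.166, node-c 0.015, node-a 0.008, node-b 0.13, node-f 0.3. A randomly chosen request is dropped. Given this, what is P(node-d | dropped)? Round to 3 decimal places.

Unnormalized posteriors (prior × likelihood):
  node-e: 0.188 × 0.14 = 0.02632
  node-d: 0.028 × 0.166 = 0.004648
  node-c: 0.032 × 0.015 = 0.00048
  node-a: 0.028 × 0.008 = 0.000224
  node-b: 0.688 × 0.13 = 0.08944
  node-f: 0.036 × 0.3 = 0.0108
Sum = 0.131912.
P(node-d | evidence) = 0.004648 / 0.131912 ≈ 0.035.

0.035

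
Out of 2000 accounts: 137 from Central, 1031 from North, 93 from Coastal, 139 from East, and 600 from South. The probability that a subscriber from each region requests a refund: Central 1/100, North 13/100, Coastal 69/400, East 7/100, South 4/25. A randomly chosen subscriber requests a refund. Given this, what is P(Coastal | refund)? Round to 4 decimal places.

0.0624

Unnormalized posteriors (prior × likelihood):
  Central: 0.0685 × 0.01 = 0.000685
  North: 0.5155 × 0.13 = 0.067015
  Coastal: 0.0465 × 0.1725 = 0.00802125
  East: 0.0695 × 0.07 = 0.004865
  South: 0.3 × 0.16 = 0.048
Normalizing constant = 0.12858625.
P(Coastal | evidence) = 0.00802125 / 0.12858625 ≈ 0.0624.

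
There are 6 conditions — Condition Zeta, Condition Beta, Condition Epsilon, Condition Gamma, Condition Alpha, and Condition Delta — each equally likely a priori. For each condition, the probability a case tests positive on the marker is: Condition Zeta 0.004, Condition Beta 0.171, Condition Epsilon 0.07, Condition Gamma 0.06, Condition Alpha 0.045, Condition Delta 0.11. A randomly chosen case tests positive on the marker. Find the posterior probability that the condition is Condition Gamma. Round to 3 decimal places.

0.130

With a uniform prior (1/6 each), posterior ∝ likelihood:
  Condition Zeta: 0.004
  Condition Beta: 0.171
  Condition Epsilon: 0.07
  Condition Gamma: 0.06
  Condition Alpha: 0.045
  Condition Delta: 0.11
Total = 0.46.
P(Condition Gamma | evidence) = 0.06 / 0.46 ≈ 0.130.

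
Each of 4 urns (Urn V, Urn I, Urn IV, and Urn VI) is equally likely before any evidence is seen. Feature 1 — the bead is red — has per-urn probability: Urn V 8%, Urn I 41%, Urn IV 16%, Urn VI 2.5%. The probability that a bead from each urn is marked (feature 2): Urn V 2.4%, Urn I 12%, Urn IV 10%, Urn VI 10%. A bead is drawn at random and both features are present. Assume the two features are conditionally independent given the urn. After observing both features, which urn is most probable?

Since the prior is uniform, the posterior is proportional to the likelihood:
  Urn V: 0.08 × 0.024 = 0.00192
  Urn I: 0.41 × 0.12 = 0.0492
  Urn IV: 0.16 × 0.1 = 0.016
  Urn VI: 0.025 × 0.1 = 0.0025
Normalizing constant = 0.06962.
Largest term belongs to Urn I, so Urn I is most probable.

Urn I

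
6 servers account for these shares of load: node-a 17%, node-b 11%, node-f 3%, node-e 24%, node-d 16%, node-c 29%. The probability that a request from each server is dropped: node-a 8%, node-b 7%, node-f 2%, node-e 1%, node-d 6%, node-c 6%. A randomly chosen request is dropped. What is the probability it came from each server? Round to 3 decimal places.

node-a 0.265, node-b 0.150, node-f 0.012, node-e 0.047, node-d 0.187, node-c 0.339

By Bayes' rule, posterior ∝ prior × likelihood:
  node-a: 0.17 × 0.08 = 0.0136
  node-b: 0.11 × 0.07 = 0.0077
  node-f: 0.03 × 0.02 = 0.0006
  node-e: 0.24 × 0.01 = 0.0024
  node-d: 0.16 × 0.06 = 0.0096
  node-c: 0.29 × 0.06 = 0.0174
Total = 0.0513.
P(node-a | dropped) = 0.0136/0.0513 ≈ 0.265
P(node-b | dropped) = 0.0077/0.0513 ≈ 0.150
P(node-f | dropped) = 0.0006/0.0513 ≈ 0.012
P(node-e | dropped) = 0.0024/0.0513 ≈ 0.047
P(node-d | dropped) = 0.0096/0.0513 ≈ 0.187
P(node-c | dropped) = 0.0174/0.0513 ≈ 0.339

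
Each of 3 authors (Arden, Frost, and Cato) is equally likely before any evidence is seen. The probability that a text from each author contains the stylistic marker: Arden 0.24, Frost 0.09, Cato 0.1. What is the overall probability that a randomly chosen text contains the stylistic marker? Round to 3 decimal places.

0.143

With a uniform prior (1/3 each), posterior ∝ likelihood:
  Arden: 0.24
  Frost: 0.09
  Cato: 0.1
P(marker) = (1/3) × (0.24 + 0.09 + 0.1) = 0.43/3 ≈ 0.143.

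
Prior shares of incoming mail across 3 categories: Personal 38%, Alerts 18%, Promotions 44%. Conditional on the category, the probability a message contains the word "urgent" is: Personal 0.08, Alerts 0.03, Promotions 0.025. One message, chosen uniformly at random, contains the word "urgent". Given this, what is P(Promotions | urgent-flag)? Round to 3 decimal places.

Unnormalized posteriors (prior × likelihood):
  Personal: 0.38 × 0.08 = 0.0304
  Alerts: 0.18 × 0.03 = 0.0054
  Promotions: 0.44 × 0.025 = 0.011
Sum = 0.0468.
P(Promotions | evidence) = 0.011 / 0.0468 ≈ 0.235.

0.235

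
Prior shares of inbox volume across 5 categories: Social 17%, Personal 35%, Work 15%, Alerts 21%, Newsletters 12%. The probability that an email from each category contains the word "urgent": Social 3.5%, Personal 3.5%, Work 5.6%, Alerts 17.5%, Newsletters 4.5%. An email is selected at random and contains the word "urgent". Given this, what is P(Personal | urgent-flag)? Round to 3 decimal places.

Unnormalized posteriors (prior × likelihood):
  Social: 0.17 × 0.035 = 0.00595
  Personal: 0.35 × 0.035 = 0.01225
  Work: 0.15 × 0.056 = 0.0084
  Alerts: 0.21 × 0.175 = 0.03675
  Newsletters: 0.12 × 0.045 = 0.0054
Normalizing constant = 0.06875.
P(Personal | evidence) = 0.01225 / 0.06875 ≈ 0.178.

0.178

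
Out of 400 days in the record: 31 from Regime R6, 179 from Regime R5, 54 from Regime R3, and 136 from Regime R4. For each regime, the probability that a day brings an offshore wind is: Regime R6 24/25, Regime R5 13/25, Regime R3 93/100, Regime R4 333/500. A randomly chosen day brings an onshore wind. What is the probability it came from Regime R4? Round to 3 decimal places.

Taking complements, P(onshore | each) = Regime R6 0.04, Regime R5 0.48, Regime R3 0.07, Regime R4 0.334.
Prior × likelihood for each hypothesis:
  Regime R6: 0.0775 × 0.04 = 0.0031
  Regime R5: 0.4475 × 0.48 = 0.2148
  Regime R3: 0.135 × 0.07 = 0.00945
  Regime R4: 0.34 × 0.334 = 0.11356
Total = 0.34091.
P(Regime R4 | evidence) = 0.11356 / 0.34091 ≈ 0.333.

0.333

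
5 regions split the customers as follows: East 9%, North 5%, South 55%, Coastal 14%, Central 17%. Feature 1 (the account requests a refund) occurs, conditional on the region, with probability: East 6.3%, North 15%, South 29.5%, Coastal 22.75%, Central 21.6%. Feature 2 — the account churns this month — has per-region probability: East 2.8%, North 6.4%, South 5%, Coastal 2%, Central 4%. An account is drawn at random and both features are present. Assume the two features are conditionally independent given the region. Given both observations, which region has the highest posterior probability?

South

Unnormalized posteriors (prior × likelihood):
  East: 0.09 × 0.063 × 0.028 = 0.00015876
  North: 0.05 × 0.15 × 0.064 = 0.00048
  South: 0.55 × 0.295 × 0.05 = 0.0081125
  Coastal: 0.14 × 0.2275 × 0.02 = 0.000637
  Central: 0.17 × 0.216 × 0.04 = 0.0014688
Sum = 0.01085706.
Largest term belongs to South, so South is most probable.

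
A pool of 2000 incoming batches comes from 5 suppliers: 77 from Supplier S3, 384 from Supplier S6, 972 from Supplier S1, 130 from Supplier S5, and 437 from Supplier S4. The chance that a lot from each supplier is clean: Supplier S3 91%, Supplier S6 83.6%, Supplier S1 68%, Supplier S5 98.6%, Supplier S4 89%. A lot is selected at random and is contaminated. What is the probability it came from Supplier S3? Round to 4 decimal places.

0.0161

Taking complements, P(contaminated | each) = Supplier S3 0.09, Supplier S6 0.164, Supplier S1 0.32, Supplier S5 0.014, Supplier S4 0.11.
Unnormalized posteriors (prior × likelihood):
  Supplier S3: 0.0385 × 0.09 = 0.003465
  Supplier S6: 0.192 × 0.164 = 0.031488
  Supplier S1: 0.486 × 0.32 = 0.15552
  Supplier S5: 0.065 × 0.014 = 0.00091
  Supplier S4: 0.2185 × 0.11 = 0.024035
Normalizing constant = 0.215418.
P(Supplier S3 | evidence) = 0.003465 / 0.215418 ≈ 0.0161.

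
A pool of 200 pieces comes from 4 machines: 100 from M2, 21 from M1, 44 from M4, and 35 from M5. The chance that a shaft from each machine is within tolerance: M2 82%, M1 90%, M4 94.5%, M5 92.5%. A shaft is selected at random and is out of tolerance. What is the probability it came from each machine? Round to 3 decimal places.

Taking complements, P(oversize | each) = M2 0.18, M1 0.1, M4 0.055, M5 0.075.
Prior × likelihood for each hypothesis:
  M2: 0.5 × 0.18 = 0.09
  M1: 0.105 × 0.1 = 0.0105
  M4: 0.22 × 0.055 = 0.0121
  M5: 0.175 × 0.075 = 0.013125
Normalizing constant = 0.125725.
P(M2 | oversize) = 0.09/0.125725 ≈ 0.716
P(M1 | oversize) = 0.0105/0.125725 ≈ 0.084
P(M4 | oversize) = 0.0121/0.125725 ≈ 0.096
P(M5 | oversize) = 0.013125/0.125725 ≈ 0.104
(Check: 0.716+0.084+0.096+0.104 = 1.000.)

M2 0.716, M1 0.084, M4 0.096, M5 0.104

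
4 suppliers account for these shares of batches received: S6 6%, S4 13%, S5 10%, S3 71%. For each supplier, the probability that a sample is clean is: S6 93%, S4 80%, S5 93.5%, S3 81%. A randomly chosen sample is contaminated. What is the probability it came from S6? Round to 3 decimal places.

Taking complements, P(contaminated | each) = S6 0.07, S4 0.2, S5 0.065, S3 0.19.
By Bayes' rule, posterior ∝ prior × likelihood:
  S6: 0.06 × 0.07 = 0.0042
  S4: 0.13 × 0.2 = 0.026
  S5: 0.1 × 0.065 = 0.0065
  S3: 0.71 × 0.19 = 0.1349
Total = 0.1716.
P(S6 | evidence) = 0.0042 / 0.1716 ≈ 0.024.

0.024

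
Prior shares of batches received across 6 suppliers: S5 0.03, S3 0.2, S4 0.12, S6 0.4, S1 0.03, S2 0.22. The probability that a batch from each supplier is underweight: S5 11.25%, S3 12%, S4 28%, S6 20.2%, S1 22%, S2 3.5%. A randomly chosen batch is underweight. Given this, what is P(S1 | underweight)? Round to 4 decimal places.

By Bayes' rule, posterior ∝ prior × likelihood:
  S5: 0.03 × 0.1125 = 0.003375
  S3: 0.2 × 0.12 = 0.024
  S4: 0.12 × 0.28 = 0.0336
  S6: 0.4 × 0.202 = 0.0808
  S1: 0.03 × 0.22 = 0.0066
  S2: 0.22 × 0.035 = 0.0077
Sum = 0.156075.
P(S1 | evidence) = 0.0066 / 0.156075 ≈ 0.0423.

0.0423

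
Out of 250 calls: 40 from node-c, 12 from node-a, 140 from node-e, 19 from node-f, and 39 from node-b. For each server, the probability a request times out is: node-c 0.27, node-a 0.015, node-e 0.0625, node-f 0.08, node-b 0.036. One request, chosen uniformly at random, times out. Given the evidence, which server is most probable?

Prior × likelihood for each hypothesis:
  node-c: 0.16 × 0.27 = 0.0432
  node-a: 0.048 × 0.015 = 0.00072
  node-e: 0.56 × 0.0625 = 0.035
  node-f: 0.076 × 0.08 = 0.00608
  node-b: 0.156 × 0.036 = 0.005616
Normalizing constant = 0.090616.
Largest term belongs to node-c, so node-c is most probable.

node-c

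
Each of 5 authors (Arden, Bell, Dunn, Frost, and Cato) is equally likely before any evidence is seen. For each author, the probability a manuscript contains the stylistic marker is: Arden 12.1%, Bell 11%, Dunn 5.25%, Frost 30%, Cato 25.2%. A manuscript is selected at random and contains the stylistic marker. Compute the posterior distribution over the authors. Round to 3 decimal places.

Since the prior is uniform, the posterior is proportional to the likelihood:
  Arden: 0.121
  Bell: 0.11
  Dunn: 0.0525
  Frost: 0.3
  Cato: 0.252
Normalizing constant = 0.8355.
P(Arden | marker) = 0.121/0.8355 ≈ 0.145
P(Bell | marker) = 0.11/0.8355 ≈ 0.132
P(Dunn | marker) = 0.0525/0.8355 ≈ 0.063
P(Frost | marker) = 0.3/0.8355 ≈ 0.359
P(Cato | marker) = 0.252/0.8355 ≈ 0.302
(Check: 0.145+0.132+0.063+0.359+0.302 = 1.001.)

Arden 0.145, Bell 0.132, Dunn 0.063, Frost 0.359, Cato 0.302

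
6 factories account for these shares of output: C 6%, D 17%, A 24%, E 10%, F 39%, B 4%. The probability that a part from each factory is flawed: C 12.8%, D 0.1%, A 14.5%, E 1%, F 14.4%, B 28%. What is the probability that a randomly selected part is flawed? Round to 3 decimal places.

Compute prior × likelihood for every hypothesis:
  C: 0.06 × 0.128 = 0.00768
  D: 0.17 × 0.001 = 0.00017
  A: 0.24 × 0.145 = 0.0348
  E: 0.1 × 0.01 = 0.001
  F: 0.39 × 0.144 = 0.05616
  B: 0.04 × 0.28 = 0.0112
P(flawed) = 0.00768 + 0.00017 + 0.0348 + 0.001 + 0.05616 + 0.0112 = 0.11101 → 0.111.

0.111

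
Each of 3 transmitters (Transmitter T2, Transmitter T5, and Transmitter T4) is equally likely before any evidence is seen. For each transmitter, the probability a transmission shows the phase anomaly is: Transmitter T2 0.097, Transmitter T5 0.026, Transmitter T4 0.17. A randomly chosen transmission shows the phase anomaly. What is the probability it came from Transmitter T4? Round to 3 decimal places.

0.580

Since the prior is uniform, the posterior is proportional to the likelihood:
  Transmitter T2: 0.097
  Transmitter T5: 0.026
  Transmitter T4: 0.17
Sum = 0.293.
P(Transmitter T4 | evidence) = 0.17 / 0.293 ≈ 0.580.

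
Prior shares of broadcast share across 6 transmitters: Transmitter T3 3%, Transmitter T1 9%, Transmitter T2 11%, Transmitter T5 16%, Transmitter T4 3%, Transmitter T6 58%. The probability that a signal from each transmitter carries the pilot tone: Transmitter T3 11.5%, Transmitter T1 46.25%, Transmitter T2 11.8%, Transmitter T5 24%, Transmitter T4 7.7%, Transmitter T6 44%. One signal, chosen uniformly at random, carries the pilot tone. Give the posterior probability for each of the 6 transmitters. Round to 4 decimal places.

Unnormalized posteriors (prior × likelihood):
  Transmitter T3: 0.03 × 0.115 = 0.00345
  Transmitter T1: 0.09 × 0.4625 = 0.041625
  Transmitter T2: 0.11 × 0.118 = 0.01298
  Transmitter T5: 0.16 × 0.24 = 0.0384
  Transmitter T4: 0.03 × 0.077 = 0.00231
  Transmitter T6: 0.58 × 0.44 = 0.2552
Total = 0.353965.
P(Transmitter T3 | pilot) = 0.00345/0.353965 ≈ 0.0097
P(Transmitter T1 | pilot) = 0.041625/0.353965 ≈ 0.1176
P(Transmitter T2 | pilot) = 0.01298/0.353965 ≈ 0.0367
P(Transmitter T5 | pilot) = 0.0384/0.353965 ≈ 0.1085
P(Transmitter T4 | pilot) = 0.00231/0.353965 ≈ 0.0065
P(Transmitter T6 | pilot) = 0.2552/0.353965 ≈ 0.7210
(Check: 0.0097+0.1176+0.0367+0.1085+0.0065+0.7210 = 1.0000.)

Transmitter T3 0.0097, Transmitter T1 0.1176, Transmitter T2 0.0367, Transmitter T5 0.1085, Transmitter T4 0.0065, Transmitter T6 0.7210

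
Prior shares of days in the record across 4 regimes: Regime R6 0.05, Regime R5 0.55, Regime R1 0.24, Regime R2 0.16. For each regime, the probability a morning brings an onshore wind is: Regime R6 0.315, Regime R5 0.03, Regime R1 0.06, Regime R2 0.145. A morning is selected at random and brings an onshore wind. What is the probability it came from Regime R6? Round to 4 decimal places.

0.2255

By Bayes' rule, posterior ∝ prior × likelihood:
  Regime R6: 0.05 × 0.315 = 0.01575
  Regime R5: 0.55 × 0.03 = 0.0165
  Regime R1: 0.24 × 0.06 = 0.0144
  Regime R2: 0.16 × 0.145 = 0.0232
Normalizing constant = 0.06985.
P(Regime R6 | evidence) = 0.01575 / 0.06985 ≈ 0.2255.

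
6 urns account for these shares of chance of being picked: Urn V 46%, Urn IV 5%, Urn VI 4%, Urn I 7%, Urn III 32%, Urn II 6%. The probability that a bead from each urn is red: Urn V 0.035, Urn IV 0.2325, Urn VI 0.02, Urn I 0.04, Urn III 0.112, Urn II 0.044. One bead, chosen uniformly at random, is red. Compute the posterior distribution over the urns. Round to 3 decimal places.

Urn V 0.231, Urn IV 0.167, Urn VI 0.011, Urn I 0.040, Urn III 0.513, Urn II 0.038

Compute prior × likelihood for every hypothesis:
  Urn V: 0.46 × 0.035 = 0.0161
  Urn IV: 0.05 × 0.2325 = 0.011625
  Urn VI: 0.04 × 0.02 = 0.0008
  Urn I: 0.07 × 0.04 = 0.0028
  Urn III: 0.32 × 0.112 = 0.03584
  Urn II: 0.06 × 0.044 = 0.00264
Total = 0.069805.
P(Urn V | red) = 0.0161/0.069805 ≈ 0.231
P(Urn IV | red) = 0.011625/0.069805 ≈ 0.167
P(Urn VI | red) = 0.0008/0.069805 ≈ 0.011
P(Urn I | red) = 0.0028/0.069805 ≈ 0.040
P(Urn III | red) = 0.03584/0.069805 ≈ 0.513
P(Urn II | red) = 0.00264/0.069805 ≈ 0.038
(Check: 0.231+0.167+0.011+0.040+0.513+0.038 = 1.000.)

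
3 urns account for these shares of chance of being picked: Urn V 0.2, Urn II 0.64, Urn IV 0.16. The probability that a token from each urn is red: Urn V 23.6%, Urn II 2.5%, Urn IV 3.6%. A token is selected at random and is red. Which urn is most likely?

Urn V

Unnormalized posteriors (prior × likelihood):
  Urn V: 0.2 × 0.236 = 0.0472
  Urn II: 0.64 × 0.025 = 0.016
  Urn IV: 0.16 × 0.036 = 0.00576
Normalizing constant = 0.06896.
Largest term belongs to Urn V, so Urn V is most probable.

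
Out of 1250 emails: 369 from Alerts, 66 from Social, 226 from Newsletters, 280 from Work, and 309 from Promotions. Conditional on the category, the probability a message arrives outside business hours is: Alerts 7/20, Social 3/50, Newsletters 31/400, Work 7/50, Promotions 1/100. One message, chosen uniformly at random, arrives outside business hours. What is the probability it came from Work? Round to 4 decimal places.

Compute prior × likelihood for every hypothesis:
  Alerts: 0.2952 × 0.35 = 0.10332
  Social: 0.0528 × 0.06 = 0.003168
  Newsletters: 0.1808 × 0.0775 = 0.014012
  Work: 0.224 × 0.14 = 0.03136
  Promotions: 0.2472 × 0.01 = 0.002472
Normalizing constant = 0.154332.
P(Work | evidence) = 0.03136 / 0.154332 ≈ 0.2032.

0.2032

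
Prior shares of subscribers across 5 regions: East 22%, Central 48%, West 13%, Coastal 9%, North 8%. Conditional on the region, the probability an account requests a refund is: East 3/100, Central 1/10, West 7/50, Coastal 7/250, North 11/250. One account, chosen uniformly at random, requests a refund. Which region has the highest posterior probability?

Central

By Bayes' rule, posterior ∝ prior × likelihood:
  East: 0.22 × 0.03 = 0.0066
  Central: 0.48 × 0.1 = 0.048
  West: 0.13 × 0.14 = 0.0182
  Coastal: 0.09 × 0.028 = 0.00252
  North: 0.08 × 0.044 = 0.00352
Total = 0.07884.
Largest term belongs to Central, so Central is most probable.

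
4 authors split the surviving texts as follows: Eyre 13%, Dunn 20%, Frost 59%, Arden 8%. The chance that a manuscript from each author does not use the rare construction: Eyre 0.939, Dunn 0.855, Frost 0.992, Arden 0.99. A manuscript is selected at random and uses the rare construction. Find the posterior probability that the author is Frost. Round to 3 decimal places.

Taking complements, P(rare-form | each) = Eyre 0.061, Dunn 0.145, Frost 0.008, Arden 0.01.
Compute prior × likelihood for every hypothesis:
  Eyre: 0.13 × 0.061 = 0.00793
  Dunn: 0.2 × 0.145 = 0.029
  Frost: 0.59 × 0.008 = 0.00472
  Arden: 0.08 × 0.01 = 0.0008
Sum = 0.04245.
P(Frost | evidence) = 0.00472 / 0.04245 ≈ 0.111.

0.111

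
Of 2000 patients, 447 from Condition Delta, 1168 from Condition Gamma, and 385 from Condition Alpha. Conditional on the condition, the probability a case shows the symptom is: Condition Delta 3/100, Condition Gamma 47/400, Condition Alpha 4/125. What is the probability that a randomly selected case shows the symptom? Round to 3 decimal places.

Prior × likelihood for each hypothesis:
  Condition Delta: 0.2235 × 0.03 = 0.006705
  Condition Gamma: 0.584 × 0.1175 = 0.06862
  Condition Alpha: 0.1925 × 0.032 = 0.00616
P(symptomatic) = 0.006705 + 0.06862 + 0.00616 = 0.081485 → 0.081.

0.081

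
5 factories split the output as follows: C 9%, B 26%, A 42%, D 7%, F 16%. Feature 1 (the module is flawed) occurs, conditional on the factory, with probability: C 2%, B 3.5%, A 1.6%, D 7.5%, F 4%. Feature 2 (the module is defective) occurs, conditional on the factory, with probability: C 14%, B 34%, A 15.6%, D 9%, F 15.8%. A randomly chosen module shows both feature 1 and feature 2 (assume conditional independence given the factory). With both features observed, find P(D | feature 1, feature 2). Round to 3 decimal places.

0.080

Unnormalized posteriors (prior × likelihood):
  C: 0.09 × 0.02 × 0.14 = 0.000252
  B: 0.26 × 0.035 × 0.34 = 0.003094
  A: 0.42 × 0.016 × 0.156 = 0.00104832
  D: 0.07 × 0.075 × 0.09 = 0.0004725
  F: 0.16 × 0.04 × 0.158 = 0.0010112
Total = 0.00587802.
P(D | evidence) = 0.0004725 / 0.00587802 ≈ 0.080.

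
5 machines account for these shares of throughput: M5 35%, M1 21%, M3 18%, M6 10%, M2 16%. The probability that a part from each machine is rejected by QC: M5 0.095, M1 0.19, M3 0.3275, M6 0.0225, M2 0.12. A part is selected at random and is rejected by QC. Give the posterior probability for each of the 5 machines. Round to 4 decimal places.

Prior × likelihood for each hypothesis:
  M5: 0.35 × 0.095 = 0.03325
  M1: 0.21 × 0.19 = 0.0399
  M3: 0.18 × 0.3275 = 0.05895
  M6: 0.1 × 0.0225 = 0.00225
  M2: 0.16 × 0.12 = 0.0192
Total = 0.15355.
P(M5 | rejected) = 0.03325/0.15355 ≈ 0.2165
P(M1 | rejected) = 0.0399/0.15355 ≈ 0.2599
P(M3 | rejected) = 0.05895/0.15355 ≈ 0.3839
P(M6 | rejected) = 0.00225/0.15355 ≈ 0.0147
P(M2 | rejected) = 0.0192/0.15355 ≈ 0.1250
(Check: 0.2165+0.2599+0.3839+0.0147+0.1250 = 1.0000.)

M5 0.2165, M1 0.2599, M3 0.3839, M6 0.0147, M2 0.1250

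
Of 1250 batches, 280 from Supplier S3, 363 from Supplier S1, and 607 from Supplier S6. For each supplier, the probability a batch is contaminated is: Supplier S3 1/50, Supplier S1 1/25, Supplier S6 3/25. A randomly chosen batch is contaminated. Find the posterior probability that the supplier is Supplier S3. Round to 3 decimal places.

By Bayes' rule, posterior ∝ prior × likelihood:
  Supplier S3: 0.224 × 0.02 = 0.00448
  Supplier S1: 0.2904 × 0.04 = 0.011616
  Supplier S6: 0.4856 × 0.12 = 0.058272
Sum = 0.074368.
P(Supplier S3 | evidence) = 0.00448 / 0.074368 ≈ 0.060.

0.060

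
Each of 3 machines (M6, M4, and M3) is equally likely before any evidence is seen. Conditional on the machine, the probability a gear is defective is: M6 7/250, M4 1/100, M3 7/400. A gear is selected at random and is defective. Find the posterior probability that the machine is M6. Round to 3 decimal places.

Since the prior is uniform, the posterior is proportional to the likelihood:
  M6: 0.028
  M4: 0.01
  M3: 0.0175
Normalizing constant = 0.0555.
P(M6 | evidence) = 0.028 / 0.0555 ≈ 0.505.

0.505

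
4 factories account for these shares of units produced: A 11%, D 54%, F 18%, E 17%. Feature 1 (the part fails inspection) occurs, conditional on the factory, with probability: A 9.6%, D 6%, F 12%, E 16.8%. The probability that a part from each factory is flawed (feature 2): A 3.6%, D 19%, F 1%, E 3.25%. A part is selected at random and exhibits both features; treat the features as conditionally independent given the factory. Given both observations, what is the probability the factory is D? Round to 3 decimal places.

Compute prior × likelihood for every hypothesis:
  A: 0.11 × 0.096 × 0.036 = 0.00038016
  D: 0.54 × 0.06 × 0.19 = 0.006156
  F: 0.18 × 0.12 × 0.01 = 0.000216
  E: 0.17 × 0.168 × 0.0325 = 0.0009282
Normalizing constant = 0.00768036.
P(D | evidence) = 0.006156 / 0.00768036 ≈ 0.802.

0.802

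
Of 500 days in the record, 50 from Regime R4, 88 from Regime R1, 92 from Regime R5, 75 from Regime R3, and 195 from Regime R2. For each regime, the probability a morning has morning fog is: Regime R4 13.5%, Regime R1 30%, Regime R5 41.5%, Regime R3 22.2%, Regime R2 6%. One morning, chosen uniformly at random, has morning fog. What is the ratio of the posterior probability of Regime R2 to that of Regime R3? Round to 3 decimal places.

0.703

Prior × likelihood for each hypothesis:
  Regime R4: 0.1 × 0.135 = 0.0135
  Regime R1: 0.176 × 0.3 = 0.0528
  Regime R5: 0.184 × 0.415 = 0.07636
  Regime R3: 0.15 × 0.222 = 0.0333
  Regime R2: 0.39 × 0.06 = 0.0234
Total = 0.19936.
The ratio is 0.0234 / 0.0333 (the normalizer cancels) = 0.703.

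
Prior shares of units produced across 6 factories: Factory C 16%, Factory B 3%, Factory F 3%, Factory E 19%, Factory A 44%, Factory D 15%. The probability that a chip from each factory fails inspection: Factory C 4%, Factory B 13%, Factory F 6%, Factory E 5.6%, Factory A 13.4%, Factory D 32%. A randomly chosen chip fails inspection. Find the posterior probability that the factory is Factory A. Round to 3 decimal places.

0.455

Prior × likelihood for each hypothesis:
  Factory C: 0.16 × 0.04 = 0.0064
  Factory B: 0.03 × 0.13 = 0.0039
  Factory F: 0.03 × 0.06 = 0.0018
  Factory E: 0.19 × 0.056 = 0.01064
  Factory A: 0.44 × 0.134 = 0.05896
  Factory D: 0.15 × 0.32 = 0.048
Total = 0.1297.
P(Factory A | evidence) = 0.05896 / 0.1297 ≈ 0.455.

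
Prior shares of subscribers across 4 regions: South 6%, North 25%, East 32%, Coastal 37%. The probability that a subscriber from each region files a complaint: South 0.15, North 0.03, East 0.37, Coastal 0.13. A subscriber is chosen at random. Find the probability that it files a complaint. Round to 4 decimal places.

0.1830

Prior × likelihood for each hypothesis:
  South: 0.06 × 0.15 = 0.009
  North: 0.25 × 0.03 = 0.0075
  East: 0.32 × 0.37 = 0.1184
  Coastal: 0.37 × 0.13 = 0.0481
P(complaint) = 0.009 + 0.0075 + 0.1184 + 0.0481 = 0.183 → 0.1830.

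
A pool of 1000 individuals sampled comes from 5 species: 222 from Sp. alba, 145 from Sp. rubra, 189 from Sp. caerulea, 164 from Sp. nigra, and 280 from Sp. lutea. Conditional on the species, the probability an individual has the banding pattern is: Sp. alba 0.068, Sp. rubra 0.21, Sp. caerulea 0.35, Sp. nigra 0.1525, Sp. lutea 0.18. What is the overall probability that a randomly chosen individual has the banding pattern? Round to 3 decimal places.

0.187

Unnormalized posteriors (prior × likelihood):
  Sp. alba: 0.222 × 0.068 = 0.015096
  Sp. rubra: 0.145 × 0.21 = 0.03045
  Sp. caerulea: 0.189 × 0.35 = 0.06615
  Sp. nigra: 0.164 × 0.1525 = 0.02501
  Sp. lutea: 0.28 × 0.18 = 0.0504
P(banded) = 0.015096 + 0.03045 + 0.06615 + 0.02501 + 0.0504 = 0.187106 → 0.187.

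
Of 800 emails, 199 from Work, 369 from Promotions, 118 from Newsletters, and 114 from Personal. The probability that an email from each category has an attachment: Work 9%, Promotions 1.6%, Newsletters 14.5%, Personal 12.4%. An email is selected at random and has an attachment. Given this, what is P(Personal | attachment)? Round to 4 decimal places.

0.2567

By Bayes' rule, posterior ∝ prior × likelihood:
  Work: 0.24875 × 0.09 = 0.0223875
  Promotions: 0.46125 × 0.016 = 0.00738
  Newsletters: 0.1475 × 0.145 = 0.0213875
  Personal: 0.1425 × 0.124 = 0.01767
Sum = 0.068825.
P(Personal | evidence) = 0.01767 / 0.068825 ≈ 0.2567.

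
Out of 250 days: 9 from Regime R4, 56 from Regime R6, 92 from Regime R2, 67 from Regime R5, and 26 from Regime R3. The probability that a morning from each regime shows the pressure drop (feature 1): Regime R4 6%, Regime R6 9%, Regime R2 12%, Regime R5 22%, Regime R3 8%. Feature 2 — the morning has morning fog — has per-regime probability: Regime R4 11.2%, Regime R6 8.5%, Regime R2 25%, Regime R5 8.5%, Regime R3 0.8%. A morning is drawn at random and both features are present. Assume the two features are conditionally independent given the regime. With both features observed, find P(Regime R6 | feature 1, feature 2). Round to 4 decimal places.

By Bayes' rule, posterior ∝ prior × likelihood:
  Regime R4: 0.036 × 0.06 × 0.112 = 0.00024192
  Regime R6: 0.224 × 0.09 × 0.085 = 0.0017136
  Regime R2: 0.368 × 0.12 × 0.25 = 0.01104
  Regime R5: 0.268 × 0.22 × 0.085 = 0.0050116
  Regime R3: 0.104 × 0.08 × 0.008 = 0.00006656
Normalizing constant = 0.01807368.
P(Regime R6 | evidence) = 0.0017136 / 0.01807368 ≈ 0.0948.

0.0948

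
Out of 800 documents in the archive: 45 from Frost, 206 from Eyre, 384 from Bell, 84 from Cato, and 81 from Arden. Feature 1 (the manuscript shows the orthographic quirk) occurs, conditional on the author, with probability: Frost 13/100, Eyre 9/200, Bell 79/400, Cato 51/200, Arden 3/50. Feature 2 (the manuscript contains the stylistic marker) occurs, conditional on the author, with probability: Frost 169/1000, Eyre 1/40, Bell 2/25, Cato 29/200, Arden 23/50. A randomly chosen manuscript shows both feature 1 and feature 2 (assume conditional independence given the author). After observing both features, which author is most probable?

Compute prior × likelihood for every hypothesis:
  Frost: 0.05625 × 0.13 × 0.169 = 0.0012358125
  Eyre: 0.2575 × 0.045 × 0.025 = 0.0002896875
  Bell: 0.48 × 0.1975 × 0.08 = 0.007584
  Cato: 0.105 × 0.255 × 0.145 = 0.003882375
  Arden: 0.10125 × 0.06 × 0.46 = 0.0027945
Normalizing constant = 0.015786375.
Largest term belongs to Bell, so Bell is most probable.

Bell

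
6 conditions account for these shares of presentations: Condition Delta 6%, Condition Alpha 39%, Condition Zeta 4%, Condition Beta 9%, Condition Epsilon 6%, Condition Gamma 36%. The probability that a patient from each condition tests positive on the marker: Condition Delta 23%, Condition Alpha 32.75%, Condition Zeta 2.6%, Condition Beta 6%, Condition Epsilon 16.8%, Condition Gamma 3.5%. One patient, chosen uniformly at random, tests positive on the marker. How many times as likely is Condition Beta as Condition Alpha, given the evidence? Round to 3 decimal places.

0.042

Prior × likelihood for each hypothesis:
  Condition Delta: 0.06 × 0.23 = 0.0138
  Condition Alpha: 0.39 × 0.3275 = 0.127725
  Condition Zeta: 0.04 × 0.026 = 0.00104
  Condition Beta: 0.09 × 0.06 = 0.0054
  Condition Epsilon: 0.06 × 0.168 = 0.01008
  Condition Gamma: 0.36 × 0.035 = 0.0126
Sum = 0.170645.
The ratio is 0.0054 / 0.127725 (the normalizer cancels) = 0.042.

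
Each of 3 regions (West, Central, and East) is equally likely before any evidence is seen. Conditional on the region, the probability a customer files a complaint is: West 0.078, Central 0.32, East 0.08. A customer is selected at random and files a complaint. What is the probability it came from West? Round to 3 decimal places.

0.163

Since the prior is uniform, the posterior is proportional to the likelihood:
  West: 0.078
  Central: 0.32
  East: 0.08
Sum = 0.478.
P(West | evidence) = 0.078 / 0.478 ≈ 0.163.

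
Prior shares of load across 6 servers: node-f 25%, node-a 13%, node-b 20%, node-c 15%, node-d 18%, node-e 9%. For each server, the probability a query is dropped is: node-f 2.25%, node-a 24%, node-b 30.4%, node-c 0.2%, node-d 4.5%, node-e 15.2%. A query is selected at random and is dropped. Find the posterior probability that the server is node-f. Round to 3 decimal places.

Compute prior × likelihood for every hypothesis:
  node-f: 0.25 × 0.0225 = 0.005625
  node-a: 0.13 × 0.24 = 0.0312
  node-b: 0.2 × 0.304 = 0.0608
  node-c: 0.15 × 0.002 = 0.0003
  node-d: 0.18 × 0.045 = 0.0081
  node-e: 0.09 × 0.152 = 0.01368
Sum = 0.119705.
P(node-f | evidence) = 0.005625 / 0.119705 ≈ 0.047.

0.047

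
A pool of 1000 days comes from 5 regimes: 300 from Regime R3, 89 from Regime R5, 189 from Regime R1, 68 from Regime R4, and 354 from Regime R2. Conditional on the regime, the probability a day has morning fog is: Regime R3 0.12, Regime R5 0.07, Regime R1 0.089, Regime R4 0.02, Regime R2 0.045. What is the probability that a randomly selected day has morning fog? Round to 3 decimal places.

0.076

Prior × likelihood for each hypothesis:
  Regime R3: 0.3 × 0.12 = 0.036
  Regime R5: 0.089 × 0.07 = 0.00623
  Regime R1: 0.189 × 0.089 = 0.016821
  Regime R4: 0.068 × 0.02 = 0.00136
  Regime R2: 0.354 × 0.045 = 0.01593
P(fog) = 0.036 + 0.00623 + 0.016821 + 0.00136 + 0.01593 = 0.076341 → 0.076.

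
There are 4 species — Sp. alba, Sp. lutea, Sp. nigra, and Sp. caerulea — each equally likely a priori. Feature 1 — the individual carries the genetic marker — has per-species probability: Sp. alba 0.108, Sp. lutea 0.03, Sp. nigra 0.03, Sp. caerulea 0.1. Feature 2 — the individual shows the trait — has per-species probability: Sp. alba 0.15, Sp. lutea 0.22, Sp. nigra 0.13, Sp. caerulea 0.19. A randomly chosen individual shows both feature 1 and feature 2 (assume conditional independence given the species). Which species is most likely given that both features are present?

Sp. caerulea

Since the prior is uniform, the posterior is proportional to the likelihood:
  Sp. alba: 0.108 × 0.15 = 0.0162
  Sp. lutea: 0.03 × 0.22 = 0.0066
  Sp. nigra: 0.03 × 0.13 = 0.0039
  Sp. caerulea: 0.1 × 0.19 = 0.019
Total = 0.0457.
Largest term belongs to Sp. caerulea, so Sp. caerulea is most probable.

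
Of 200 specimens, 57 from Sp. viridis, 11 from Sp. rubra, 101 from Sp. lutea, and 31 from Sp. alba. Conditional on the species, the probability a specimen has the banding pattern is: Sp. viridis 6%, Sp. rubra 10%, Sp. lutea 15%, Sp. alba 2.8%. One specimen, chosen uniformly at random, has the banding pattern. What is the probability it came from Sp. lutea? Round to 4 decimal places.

Unnormalized posteriors (prior × likelihood):
  Sp. viridis: 0.285 × 0.06 = 0.0171
  Sp. rubra: 0.055 × 0.1 = 0.0055
  Sp. lutea: 0.505 × 0.15 = 0.07575
  Sp. alba: 0.155 × 0.028 = 0.00434
Total = 0.10269.
P(Sp. lutea | evidence) = 0.07575 / 0.10269 ≈ 0.7377.

0.7377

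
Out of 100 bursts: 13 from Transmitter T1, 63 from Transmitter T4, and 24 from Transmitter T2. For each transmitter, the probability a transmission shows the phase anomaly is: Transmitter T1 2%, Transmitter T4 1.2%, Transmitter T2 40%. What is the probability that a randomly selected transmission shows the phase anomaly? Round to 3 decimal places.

Prior × likelihood for each hypothesis:
  Transmitter T1: 0.13 × 0.02 = 0.0026
  Transmitter T4: 0.63 × 0.012 = 0.00756
  Transmitter T2: 0.24 × 0.4 = 0.096
P(anomaly) = 0.0026 + 0.00756 + 0.096 = 0.10616 → 0.106.

0.106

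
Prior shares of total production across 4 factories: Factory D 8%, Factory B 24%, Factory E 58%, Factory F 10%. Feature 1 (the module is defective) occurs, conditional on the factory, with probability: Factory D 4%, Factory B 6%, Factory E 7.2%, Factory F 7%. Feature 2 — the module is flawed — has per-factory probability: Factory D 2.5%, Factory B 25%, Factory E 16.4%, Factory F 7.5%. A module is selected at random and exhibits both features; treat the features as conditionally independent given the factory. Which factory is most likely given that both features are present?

Prior × likelihood for each hypothesis:
  Factory D: 0.08 × 0.04 × 0.025 = 0.00008
  Factory B: 0.24 × 0.06 × 0.25 = 0.0036
  Factory E: 0.58 × 0.072 × 0.164 = 0.00684864
  Factory F: 0.1 × 0.07 × 0.075 = 0.000525
Sum = 0.01105364.
Largest term belongs to Factory E, so Factory E is most probable.

Factory E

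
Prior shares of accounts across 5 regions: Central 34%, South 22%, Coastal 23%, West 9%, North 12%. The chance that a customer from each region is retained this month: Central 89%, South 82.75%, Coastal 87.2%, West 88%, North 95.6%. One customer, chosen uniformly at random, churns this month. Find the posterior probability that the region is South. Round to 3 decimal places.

0.314

Taking complements, P(churn | each) = Central 0.11, South 0.1725, Coastal 0.128, West 0.12, North 0.044.
Compute prior × likelihood for every hypothesis:
  Central: 0.34 × 0.11 = 0.0374
  South: 0.22 × 0.1725 = 0.03795
  Coastal: 0.23 × 0.128 = 0.02944
  West: 0.09 × 0.12 = 0.0108
  North: 0.12 × 0.044 = 0.00528
Normalizing constant = 0.12087.
P(South | evidence) = 0.03795 / 0.12087 ≈ 0.314.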